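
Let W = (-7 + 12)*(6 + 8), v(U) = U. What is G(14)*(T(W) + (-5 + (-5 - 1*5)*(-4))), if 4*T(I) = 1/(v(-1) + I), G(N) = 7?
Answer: 67627/276 ≈ 245.03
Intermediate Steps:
W = 70 (W = 5*14 = 70)
T(I) = 1/(4*(-1 + I))
G(14)*(T(W) + (-5 + (-5 - 1*5)*(-4))) = 7*(1/(4*(-1 + 70)) + (-5 + (-5 - 1*5)*(-4))) = 7*((¼)/69 + (-5 + (-5 - 5)*(-4))) = 7*((¼)*(1/69) + (-5 - 10*(-4))) = 7*(1/276 + (-5 + 40)) = 7*(1/276 + 35) = 7*(9661/276) = 67627/276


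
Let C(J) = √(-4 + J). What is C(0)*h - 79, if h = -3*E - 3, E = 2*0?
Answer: -79 - 6*I ≈ -79.0 - 6.0*I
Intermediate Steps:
E = 0
h = -3 (h = -3*0 - 3 = 0 - 3 = -3)
C(0)*h - 79 = √(-4 + 0)*(-3) - 79 = √(-4)*(-3) - 79 = (2*I)*(-3) - 79 = -6*I - 79 = -79 - 6*I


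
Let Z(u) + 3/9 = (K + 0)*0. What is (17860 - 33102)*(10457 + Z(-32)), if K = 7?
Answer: -478141540/3 ≈ -1.5938e+8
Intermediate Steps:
Z(u) = -⅓ (Z(u) = -⅓ + (7 + 0)*0 = -⅓ + 7*0 = -⅓ + 0 = -⅓)
(17860 - 33102)*(10457 + Z(-32)) = (17860 - 33102)*(10457 - ⅓) = -15242*31370/3 = -478141540/3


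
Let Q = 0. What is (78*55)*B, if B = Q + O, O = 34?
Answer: 145860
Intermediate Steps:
B = 34 (B = 0 + 34 = 34)
(78*55)*B = (78*55)*34 = 4290*34 = 145860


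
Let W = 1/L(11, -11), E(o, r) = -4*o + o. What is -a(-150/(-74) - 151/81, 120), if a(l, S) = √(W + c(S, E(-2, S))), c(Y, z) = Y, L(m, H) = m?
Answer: -√14531/11 ≈ -10.959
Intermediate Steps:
E(o, r) = -3*o
W = 1/11 ≈ 0.090909
a(l, S) = √(1/11 + S)
-a(-150/(-74) - 151/81, 120) = -√(11 + 121*120)/11 = -√(11 + 14520)/11 = -√14531/11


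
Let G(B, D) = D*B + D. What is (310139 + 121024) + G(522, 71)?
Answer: 468296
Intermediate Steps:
G(B, D) = D + B*D (G(B, D) = B*D + D = D + B*D)
(310139 + 121024) + G(522, 71) = (310139 + 121024) + 71*(1 + 522) = 431163 + 71*523 = 431163 + 37133 = 468296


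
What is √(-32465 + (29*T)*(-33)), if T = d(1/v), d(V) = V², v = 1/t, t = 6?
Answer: I*√66917 ≈ 258.68*I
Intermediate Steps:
v = ⅙ (v = 1/6 = ⅙ ≈ 0.16667)
T = 36 (T = (1/(⅙))² = 6² = 36)
√(-32465 + (29*T)*(-33)) = √(-32465 + (29*36)*(-33)) = √(-32465 + 1044*(-33)) = √(-32465 - 34452) = √(-66917) = I*√66917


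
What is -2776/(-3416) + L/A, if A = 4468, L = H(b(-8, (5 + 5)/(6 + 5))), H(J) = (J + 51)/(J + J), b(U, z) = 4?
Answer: 12426653/15262688 ≈ 0.81419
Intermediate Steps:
H(J) = (51 + J)/(2*J) (H(J) = (51 + J)/((2*J)) = (51 + J)*(1/(2*J)) = (51 + J)/(2*J))
L = 55/8 (L = (½)*(51 + 4)/4 = (½)*(¼)*55 = 55/8 ≈ 6.8750)
-2776/(-3416) + L/A = -2776/(-3416) + (55/8)/4468 = -2776*(-1/3416) + (55/8)*(1/4468) = 347/427 + 55/35744 = 12426653/15262688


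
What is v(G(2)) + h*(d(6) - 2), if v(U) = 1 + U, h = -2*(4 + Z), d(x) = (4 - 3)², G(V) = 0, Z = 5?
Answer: 19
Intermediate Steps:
d(x) = 1 (d(x) = 1² = 1)
h = -18 (h = -2*(4 + 5) = -2*9 = -18)
v(G(2)) + h*(d(6) - 2) = (1 + 0) - 18*(1 - 2) = 1 - 18*(-1) = 1 + 18 = 19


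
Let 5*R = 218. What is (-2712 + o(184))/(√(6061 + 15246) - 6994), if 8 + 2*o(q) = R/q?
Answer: 672126359/1730121180 + 2498611*√21307/44983150680 ≈ 0.39659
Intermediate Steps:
R = 218/5 (R = (⅕)*218 = 218/5 ≈ 43.600)
o(q) = -4 + 109/(5*q) (o(q) = -4 + (218/(5*q))/2 = -4 + 109/(5*q))
(-2712 + o(184))/(√(6061 + 15246) - 6994) = (-2712 + (-4 + (109/5)/184))/(√(6061 + 15246) - 6994) = (-2712 + (-4 + (109/5)*(1/184)))/(√21307 - 6994) = (-2712 + (-4 + 109/920))/(-6994 + √21307) = (-2712 - 3571/920)/(-6994 + √21307) = -2498611/(920*(-6994 + √21307))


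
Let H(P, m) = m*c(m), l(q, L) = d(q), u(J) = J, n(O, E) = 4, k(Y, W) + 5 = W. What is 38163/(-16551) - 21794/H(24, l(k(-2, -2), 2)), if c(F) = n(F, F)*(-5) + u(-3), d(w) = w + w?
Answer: -62166830/888237 ≈ -69.989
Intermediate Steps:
k(Y, W) = -5 + W
d(w) = 2*w
l(q, L) = 2*q
c(F) = -23 (c(F) = 4*(-5) - 3 = -20 - 3 = -23)
H(P, m) = -23*m (H(P, m) = m*(-23) = -23*m)
38163/(-16551) - 21794/H(24, l(k(-2, -2), 2)) = 38163/(-16551) - 21794*(-1/(46*(-5 - 2))) = 38163*(-1/16551) - 21794/((-46*(-7))) = -12721/5517 - 21794/((-23*(-14))) = -12721/5517 - 21794/322 = -12721/5517 - 21794*1/322 = -12721/5517 - 10897/161 = -62166830/888237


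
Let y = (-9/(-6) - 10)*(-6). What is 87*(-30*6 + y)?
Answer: -11223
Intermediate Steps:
y = 51 (y = (-9*(-⅙) - 10)*(-6) = (3/2 - 10)*(-6) = -17/2*(-6) = 51)
87*(-30*6 + y) = 87*(-30*6 + 51) = 87*(-180 + 51) = 87*(-129) = -11223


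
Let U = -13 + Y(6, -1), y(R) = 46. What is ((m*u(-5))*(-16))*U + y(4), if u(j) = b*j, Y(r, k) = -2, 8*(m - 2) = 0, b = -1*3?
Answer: 7246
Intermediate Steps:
b = -3
m = 2 (m = 2 + (⅛)*0 = 2 + 0 = 2)
U = -15 (U = -13 - 2 = -15)
u(j) = -3*j
((m*u(-5))*(-16))*U + y(4) = ((2*(-3*(-5)))*(-16))*(-15) + 46 = ((2*15)*(-16))*(-15) + 46 = (30*(-16))*(-15) + 46 = -480*(-15) + 46 = 7200 + 46 = 7246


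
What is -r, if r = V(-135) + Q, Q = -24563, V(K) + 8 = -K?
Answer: 24436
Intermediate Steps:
V(K) = -8 - K
r = -24436 (r = (-8 - 1*(-135)) - 24563 = (-8 + 135) - 24563 = 127 - 24563 = -24436)
-r = -1*(-24436) = 24436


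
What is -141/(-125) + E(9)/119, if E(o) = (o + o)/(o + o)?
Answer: 16904/14875 ≈ 1.1364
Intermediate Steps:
E(o) = 1 (E(o) = (2*o)/((2*o)) = (2*o)*(1/(2*o)) = 1)
-141/(-125) + E(9)/119 = -141/(-125) + 1/119 = -141*(-1/125) + 1*(1/119) = 141/125 + 1/119 = 16904/14875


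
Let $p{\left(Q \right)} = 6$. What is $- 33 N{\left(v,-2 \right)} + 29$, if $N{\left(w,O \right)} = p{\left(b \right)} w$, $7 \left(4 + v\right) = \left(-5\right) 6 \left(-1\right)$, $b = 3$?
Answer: $- \frac{193}{7} \approx -27.571$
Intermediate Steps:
$v = \frac{2}{7}$ ($v = -4 + \frac{\left(-5\right) 6 \left(-1\right)}{7} = -4 + \frac{\left(-30\right) \left(-1\right)}{7} = -4 + \frac{1}{7} \cdot 30 = -4 + \frac{30}{7} = \frac{2}{7} \approx 0.28571$)
$N{\left(w,O \right)} = 6 w$
$- 33 N{\left(v,-2 \right)} + 29 = - 33 \cdot 6 \cdot \frac{2}{7} + 29 = \left(-33\right) \frac{12}{7} + 29 = - \frac{396}{7} + 29 = - \frac{193}{7}$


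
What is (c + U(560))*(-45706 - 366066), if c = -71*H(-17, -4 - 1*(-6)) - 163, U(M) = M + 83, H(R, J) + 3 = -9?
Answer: -548480304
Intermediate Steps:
H(R, J) = -12 (H(R, J) = -3 - 9 = -12)
U(M) = 83 + M
c = 689 (c = -71*(-12) - 163 = 852 - 163 = 689)
(c + U(560))*(-45706 - 366066) = (689 + (83 + 560))*(-45706 - 366066) = (689 + 643)*(-411772) = 1332*(-411772) = -548480304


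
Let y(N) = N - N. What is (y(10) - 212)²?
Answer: 44944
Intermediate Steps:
y(N) = 0
(y(10) - 212)² = (0 - 212)² = (-212)² = 44944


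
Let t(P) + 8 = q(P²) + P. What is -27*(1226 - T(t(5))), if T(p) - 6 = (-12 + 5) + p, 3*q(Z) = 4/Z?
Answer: -830214/25 ≈ -33209.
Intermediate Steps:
q(Z) = 4/(3*Z) (q(Z) = (4/Z)/3 = 4/(3*Z))
t(P) = -8 + P + 4/(3*P²) (t(P) = -8 + (4/(3*(P²)) + P) = -8 + (4/(3*P²) + P) = -8 + (P + 4/(3*P²)) = -8 + P + 4/(3*P²))
T(p) = -1 + p (T(p) = 6 + ((-12 + 5) + p) = 6 + (-7 + p) = -1 + p)
-27*(1226 - T(t(5))) = -27*(1226 - (-1 + (-8 + 5 + (4/3)/5²))) = -27*(1226 - (-1 + (-8 + 5 + (4/3)*(1/25)))) = -27*(1226 - (-1 + (-8 + 5 + 4/75))) = -27*(1226 - (-1 - 221/75)) = -27*(1226 - 1*(-296/75)) = -27*(1226 + 296/75) = -27*92246/75 = -830214/25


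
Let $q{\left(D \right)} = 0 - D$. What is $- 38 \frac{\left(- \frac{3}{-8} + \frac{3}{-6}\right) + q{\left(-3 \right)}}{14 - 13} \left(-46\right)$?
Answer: $\frac{10051}{2} \approx 5025.5$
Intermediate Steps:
$q{\left(D \right)} = - D$
$- 38 \frac{\left(- \frac{3}{-8} + \frac{3}{-6}\right) + q{\left(-3 \right)}}{14 - 13} \left(-46\right) = - 38 \frac{\left(- \frac{3}{-8} + \frac{3}{-6}\right) - -3}{14 - 13} \left(-46\right) = - 38 \frac{\left(\left(-3\right) \left(- \frac{1}{8}\right) + 3 \left(- \frac{1}{6}\right)\right) + 3}{1} \left(-46\right) = - 38 \left(\left(\frac{3}{8} - \frac{1}{2}\right) + 3\right) 1 \left(-46\right) = - 38 \left(- \frac{1}{8} + 3\right) 1 \left(-46\right) = - 38 \cdot \frac{23}{8} \cdot 1 \left(-46\right) = \left(-38\right) \frac{23}{8} \left(-46\right) = \left(- \frac{437}{4}\right) \left(-46\right) = \frac{10051}{2}$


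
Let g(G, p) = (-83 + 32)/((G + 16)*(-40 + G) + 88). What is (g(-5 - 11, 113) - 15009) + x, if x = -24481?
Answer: -3475171/88 ≈ -39491.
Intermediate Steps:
g(G, p) = -51/(88 + (-40 + G)*(16 + G)) (g(G, p) = -51/((16 + G)*(-40 + G) + 88) = -51/((-40 + G)*(16 + G) + 88) = -51/(88 + (-40 + G)*(16 + G)))
(g(-5 - 11, 113) - 15009) + x = (51/(552 - (-5 - 11)**2 + 24*(-5 - 11)) - 15009) - 24481 = (51/(552 - 1*(-16)**2 + 24*(-16)) - 15009) - 24481 = (51/(552 - 1*256 - 384) - 15009) - 24481 = (51/(552 - 256 - 384) - 15009) - 24481 = (51/(-88) - 15009) - 24481 = (51*(-1/88) - 15009) - 24481 = (-51/88 - 15009) - 24481 = -1320843/88 - 24481 = -3475171/88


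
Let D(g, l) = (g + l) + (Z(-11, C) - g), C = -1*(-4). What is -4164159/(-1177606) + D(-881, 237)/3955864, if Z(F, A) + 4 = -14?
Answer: 8236552287045/2329224590792 ≈ 3.5362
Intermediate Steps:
C = 4
Z(F, A) = -18 (Z(F, A) = -4 - 14 = -18)
D(g, l) = -18 + l (D(g, l) = (g + l) + (-18 - g) = -18 + l)
-4164159/(-1177606) + D(-881, 237)/3955864 = -4164159/(-1177606) + (-18 + 237)/3955864 = -4164159*(-1/1177606) + 219*(1/3955864) = 4164159/1177606 + 219/3955864 = 8236552287045/2329224590792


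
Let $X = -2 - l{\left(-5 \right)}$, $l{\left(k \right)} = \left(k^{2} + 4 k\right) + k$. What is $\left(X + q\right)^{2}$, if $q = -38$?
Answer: $1600$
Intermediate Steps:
$l{\left(k \right)} = k^{2} + 5 k$
$X = -2$ ($X = -2 - - 5 \left(5 - 5\right) = -2 - \left(-5\right) 0 = -2 - 0 = -2 + 0 = -2$)
$\left(X + q\right)^{2} = \left(-2 - 38\right)^{2} = \left(-40\right)^{2} = 1600$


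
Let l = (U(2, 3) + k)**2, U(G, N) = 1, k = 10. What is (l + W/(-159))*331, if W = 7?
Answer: 6365792/159 ≈ 40036.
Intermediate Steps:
l = 121 (l = (1 + 10)**2 = 11**2 = 121)
(l + W/(-159))*331 = (121 + 7/(-159))*331 = (121 + 7*(-1/159))*331 = (121 - 7/159)*331 = (19232/159)*331 = 6365792/159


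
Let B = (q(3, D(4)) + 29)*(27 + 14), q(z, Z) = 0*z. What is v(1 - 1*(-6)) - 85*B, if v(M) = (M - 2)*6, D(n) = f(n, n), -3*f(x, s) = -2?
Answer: -101035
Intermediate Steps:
f(x, s) = ⅔ (f(x, s) = -⅓*(-2) = ⅔)
D(n) = ⅔
q(z, Z) = 0
v(M) = -12 + 6*M (v(M) = (-2 + M)*6 = -12 + 6*M)
B = 1189 (B = (0 + 29)*(27 + 14) = 29*41 = 1189)
v(1 - 1*(-6)) - 85*B = (-12 + 6*(1 - 1*(-6))) - 85*1189 = (-12 + 6*(1 + 6)) - 101065 = (-12 + 6*7) - 101065 = (-12 + 42) - 101065 = 30 - 101065 = -101035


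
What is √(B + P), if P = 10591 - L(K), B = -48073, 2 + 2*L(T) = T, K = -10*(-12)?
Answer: I*√37541 ≈ 193.75*I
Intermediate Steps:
K = 120
L(T) = -1 + T/2
P = 10532 (P = 10591 - (-1 + (½)*120) = 10591 - (-1 + 60) = 10591 - 1*59 = 10591 - 59 = 10532)
√(B + P) = √(-48073 + 10532) = √(-37541) = I*√37541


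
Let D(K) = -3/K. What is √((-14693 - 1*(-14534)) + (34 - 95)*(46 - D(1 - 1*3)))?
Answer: I*√11494/2 ≈ 53.605*I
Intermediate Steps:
√((-14693 - 1*(-14534)) + (34 - 95)*(46 - D(1 - 1*3))) = √((-14693 - 1*(-14534)) + (34 - 95)*(46 - (-3)/(1 - 1*3))) = √((-14693 + 14534) - 61*(46 - (-3)/(1 - 3))) = √(-159 - 61*(46 - (-3)/(-2))) = √(-159 - 61*(46 - (-3)*(-1)/2)) = √(-159 - 61*(46 - 1*3/2)) = √(-159 - 61*(46 - 3/2)) = √(-159 - 61*89/2) = √(-159 - 5429/2) = √(-5747/2) = I*√11494/2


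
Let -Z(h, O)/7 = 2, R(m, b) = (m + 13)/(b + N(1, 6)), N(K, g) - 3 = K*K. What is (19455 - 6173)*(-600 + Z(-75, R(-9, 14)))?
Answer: -8155148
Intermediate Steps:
N(K, g) = 3 + K² (N(K, g) = 3 + K*K = 3 + K²)
R(m, b) = (13 + m)/(4 + b) (R(m, b) = (m + 13)/(b + (3 + 1²)) = (13 + m)/(b + (3 + 1)) = (13 + m)/(b + 4) = (13 + m)/(4 + b))
Z(h, O) = -14 (Z(h, O) = -7*2 = -14)
(19455 - 6173)*(-600 + Z(-75, R(-9, 14))) = (19455 - 6173)*(-600 - 14) = 13282*(-614) = -8155148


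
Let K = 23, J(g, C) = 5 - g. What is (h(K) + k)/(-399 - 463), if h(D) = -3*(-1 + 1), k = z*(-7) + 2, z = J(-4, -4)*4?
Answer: 125/431 ≈ 0.29002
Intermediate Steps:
z = 36 (z = (5 - 1*(-4))*4 = (5 + 4)*4 = 9*4 = 36)
k = -250 (k = 36*(-7) + 2 = -252 + 2 = -250)
h(D) = 0 (h(D) = -3*0 = 0)
(h(K) + k)/(-399 - 463) = (0 - 250)/(-399 - 463) = -250/(-862) = -250*(-1/862) = 125/431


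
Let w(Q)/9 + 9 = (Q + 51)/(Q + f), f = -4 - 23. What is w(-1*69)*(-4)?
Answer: 1269/4 ≈ 317.25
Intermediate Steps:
f = -27
w(Q) = -81 + 9*(51 + Q)/(-27 + Q) (w(Q) = -81 + 9*((Q + 51)/(Q - 27)) = -81 + 9*((51 + Q)/(-27 + Q)) = -81 + 9*(51 + Q)/(-27 + Q))
w(-1*69)*(-4) = (18*(147 - (-4)*69)/(-27 - 1*69))*(-4) = (18*(147 - 4*(-69))/(-27 - 69))*(-4) = (18*(147 + 276)/(-96))*(-4) = (18*(-1/96)*423)*(-4) = -1269/16*(-4) = 1269/4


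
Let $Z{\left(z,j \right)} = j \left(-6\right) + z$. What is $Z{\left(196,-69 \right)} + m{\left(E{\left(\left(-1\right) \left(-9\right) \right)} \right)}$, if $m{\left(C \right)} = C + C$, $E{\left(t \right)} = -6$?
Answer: $598$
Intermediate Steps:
$m{\left(C \right)} = 2 C$
$Z{\left(z,j \right)} = z - 6 j$ ($Z{\left(z,j \right)} = - 6 j + z = z - 6 j$)
$Z{\left(196,-69 \right)} + m{\left(E{\left(\left(-1\right) \left(-9\right) \right)} \right)} = \left(196 - -414\right) + 2 \left(-6\right) = \left(196 + 414\right) - 12 = 610 - 12 = 598$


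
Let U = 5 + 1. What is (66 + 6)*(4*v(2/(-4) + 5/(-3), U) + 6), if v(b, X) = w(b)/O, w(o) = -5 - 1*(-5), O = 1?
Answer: 432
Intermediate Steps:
U = 6
w(o) = 0 (w(o) = -5 + 5 = 0)
v(b, X) = 0 (v(b, X) = 0/1 = 0*1 = 0)
(66 + 6)*(4*v(2/(-4) + 5/(-3), U) + 6) = (66 + 6)*(4*0 + 6) = 72*(0 + 6) = 72*6 = 432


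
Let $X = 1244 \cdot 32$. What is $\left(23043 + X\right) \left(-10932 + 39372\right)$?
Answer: $1787482440$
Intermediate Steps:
$X = 39808$
$\left(23043 + X\right) \left(-10932 + 39372\right) = \left(23043 + 39808\right) \left(-10932 + 39372\right) = 62851 \cdot 28440 = 1787482440$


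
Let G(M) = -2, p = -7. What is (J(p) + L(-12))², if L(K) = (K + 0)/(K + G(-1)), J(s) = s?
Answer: 1849/49 ≈ 37.735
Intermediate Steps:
L(K) = K/(-2 + K) (L(K) = (K + 0)/(K - 2) = K/(-2 + K))
(J(p) + L(-12))² = (-7 - 12/(-2 - 12))² = (-7 - 12/(-14))² = (-7 - 12*(-1/14))² = (-7 + 6/7)² = (-43/7)² = 1849/49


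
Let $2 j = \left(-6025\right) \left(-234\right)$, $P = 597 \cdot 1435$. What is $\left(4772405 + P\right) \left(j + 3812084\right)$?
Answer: $25426695361900$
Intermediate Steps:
$P = 856695$
$j = 704925$ ($j = \frac{\left(-6025\right) \left(-234\right)}{2} = \frac{1}{2} \cdot 1409850 = 704925$)
$\left(4772405 + P\right) \left(j + 3812084\right) = \left(4772405 + 856695\right) \left(704925 + 3812084\right) = 5629100 \cdot 4517009 = 25426695361900$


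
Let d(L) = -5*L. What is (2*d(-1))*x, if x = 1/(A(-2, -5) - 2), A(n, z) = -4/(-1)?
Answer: 5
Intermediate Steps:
A(n, z) = 4 (A(n, z) = -4*(-1) = 4)
x = ½ (x = 1/(4 - 2) = 1/2 = ½ ≈ 0.50000)
(2*d(-1))*x = (2*(-5*(-1)))*(½) = (2*5)*(½) = 10*(½) = 5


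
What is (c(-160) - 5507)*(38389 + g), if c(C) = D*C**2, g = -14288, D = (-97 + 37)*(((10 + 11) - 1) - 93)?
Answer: 2702264203793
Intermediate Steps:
D = 4380 (D = -60*((21 - 1) - 93) = -60*(20 - 93) = -60*(-73) = 4380)
c(C) = 4380*C**2
(c(-160) - 5507)*(38389 + g) = (4380*(-160)**2 - 5507)*(38389 - 14288) = (4380*25600 - 5507)*24101 = (112128000 - 5507)*24101 = 112122493*24101 = 2702264203793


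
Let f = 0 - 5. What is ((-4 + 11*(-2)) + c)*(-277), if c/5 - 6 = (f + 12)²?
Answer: -68973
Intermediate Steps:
f = -5
c = 275 (c = 30 + 5*(-5 + 12)² = 30 + 5*7² = 30 + 5*49 = 30 + 245 = 275)
((-4 + 11*(-2)) + c)*(-277) = ((-4 + 11*(-2)) + 275)*(-277) = ((-4 - 22) + 275)*(-277) = (-26 + 275)*(-277) = 249*(-277) = -68973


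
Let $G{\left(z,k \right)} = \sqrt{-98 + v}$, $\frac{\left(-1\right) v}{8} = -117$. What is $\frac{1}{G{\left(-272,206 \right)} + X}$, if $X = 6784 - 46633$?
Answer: $- \frac{39849}{1587941963} - \frac{\sqrt{838}}{1587941963} \approx -2.5113 \cdot 10^{-5}$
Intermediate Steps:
$v = 936$ ($v = \left(-8\right) \left(-117\right) = 936$)
$G{\left(z,k \right)} = \sqrt{838}$ ($G{\left(z,k \right)} = \sqrt{-98 + 936} = \sqrt{838}$)
$X = -39849$ ($X = 6784 - 46633 = -39849$)
$\frac{1}{G{\left(-272,206 \right)} + X} = \frac{1}{\sqrt{838} - 39849} = \frac{1}{-39849 + \sqrt{838}}$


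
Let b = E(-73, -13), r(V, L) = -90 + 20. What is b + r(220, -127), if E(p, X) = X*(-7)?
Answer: 21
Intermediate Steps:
r(V, L) = -70
E(p, X) = -7*X
b = 91 (b = -7*(-13) = 91)
b + r(220, -127) = 91 - 70 = 21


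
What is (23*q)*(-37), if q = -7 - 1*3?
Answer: 8510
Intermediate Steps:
q = -10 (q = -7 - 3 = -10)
(23*q)*(-37) = (23*(-10))*(-37) = -230*(-37) = 8510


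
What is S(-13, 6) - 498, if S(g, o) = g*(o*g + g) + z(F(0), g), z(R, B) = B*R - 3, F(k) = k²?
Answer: 682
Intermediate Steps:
z(R, B) = -3 + B*R
S(g, o) = -3 + g*(g + g*o) (S(g, o) = g*(o*g + g) + (-3 + g*0²) = g*(g*o + g) + (-3 + g*0) = g*(g + g*o) + (-3 + 0) = g*(g + g*o) - 3 = -3 + g*(g + g*o))
S(-13, 6) - 498 = (-3 + (-13)² + 6*(-13)²) - 498 = (-3 + 169 + 6*169) - 498 = (-3 + 169 + 1014) - 498 = 1180 - 498 = 682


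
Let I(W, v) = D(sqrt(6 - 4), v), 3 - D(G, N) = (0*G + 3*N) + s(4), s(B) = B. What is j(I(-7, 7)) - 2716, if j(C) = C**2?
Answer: -2232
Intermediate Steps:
D(G, N) = -1 - 3*N (D(G, N) = 3 - ((0*G + 3*N) + 4) = 3 - ((0 + 3*N) + 4) = 3 - (3*N + 4) = 3 - (4 + 3*N) = 3 + (-4 - 3*N) = -1 - 3*N)
I(W, v) = -1 - 3*v
j(I(-7, 7)) - 2716 = (-1 - 3*7)**2 - 2716 = (-1 - 21)**2 - 2716 = (-22)**2 - 2716 = 484 - 2716 = -2232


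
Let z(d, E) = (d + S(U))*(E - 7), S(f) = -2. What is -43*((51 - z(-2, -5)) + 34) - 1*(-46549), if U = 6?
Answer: 44958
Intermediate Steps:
z(d, E) = (-7 + E)*(-2 + d) (z(d, E) = (d - 2)*(E - 7) = (-2 + d)*(-7 + E) = (-7 + E)*(-2 + d))
-43*((51 - z(-2, -5)) + 34) - 1*(-46549) = -43*((51 - (14 - 7*(-2) - 2*(-5) - 5*(-2))) + 34) - 1*(-46549) = -43*((51 - (14 + 14 + 10 + 10)) + 34) + 46549 = -43*((51 - 1*48) + 34) + 46549 = -43*((51 - 48) + 34) + 46549 = -43*(3 + 34) + 46549 = -43*37 + 46549 = -1591 + 46549 = 44958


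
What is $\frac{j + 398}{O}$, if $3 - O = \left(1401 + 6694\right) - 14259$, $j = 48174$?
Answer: $\frac{48572}{6167} \approx 7.8761$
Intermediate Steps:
$O = 6167$ ($O = 3 - \left(\left(1401 + 6694\right) - 14259\right) = 3 - \left(8095 - 14259\right) = 3 - -6164 = 3 + 6164 = 6167$)
$\frac{j + 398}{O} = \frac{48174 + 398}{6167} = 48572 \cdot \frac{1}{6167} = \frac{48572}{6167}$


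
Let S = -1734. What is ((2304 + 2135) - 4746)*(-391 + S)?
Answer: 652375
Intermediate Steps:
((2304 + 2135) - 4746)*(-391 + S) = ((2304 + 2135) - 4746)*(-391 - 1734) = (4439 - 4746)*(-2125) = -307*(-2125) = 652375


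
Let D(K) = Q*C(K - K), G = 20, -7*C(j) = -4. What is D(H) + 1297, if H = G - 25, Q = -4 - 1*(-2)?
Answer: 9071/7 ≈ 1295.9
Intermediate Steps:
C(j) = 4/7 (C(j) = -⅐*(-4) = 4/7)
Q = -2 (Q = -4 + 2 = -2)
H = -5 (H = 20 - 25 = -5)
D(K) = -8/7 (D(K) = -2*4/7 = -8/7)
D(H) + 1297 = -8/7 + 1297 = 9071/7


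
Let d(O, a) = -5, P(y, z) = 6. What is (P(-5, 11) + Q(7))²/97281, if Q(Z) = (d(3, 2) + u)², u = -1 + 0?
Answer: 196/10809 ≈ 0.018133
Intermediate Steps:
u = -1
Q(Z) = 36 (Q(Z) = (-5 - 1)² = (-6)² = 36)
(P(-5, 11) + Q(7))²/97281 = (6 + 36)²/97281 = 42²*(1/97281) = 1764*(1/97281) = 196/10809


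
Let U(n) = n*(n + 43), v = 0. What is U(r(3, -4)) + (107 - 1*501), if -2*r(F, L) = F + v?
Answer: -1825/4 ≈ -456.25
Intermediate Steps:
r(F, L) = -F/2 (r(F, L) = -(F + 0)/2 = -F/2)
U(n) = n*(43 + n)
U(r(3, -4)) + (107 - 1*501) = (-½*3)*(43 - ½*3) + (107 - 1*501) = -3*(43 - 3/2)/2 + (107 - 501) = -3/2*83/2 - 394 = -249/4 - 394 = -1825/4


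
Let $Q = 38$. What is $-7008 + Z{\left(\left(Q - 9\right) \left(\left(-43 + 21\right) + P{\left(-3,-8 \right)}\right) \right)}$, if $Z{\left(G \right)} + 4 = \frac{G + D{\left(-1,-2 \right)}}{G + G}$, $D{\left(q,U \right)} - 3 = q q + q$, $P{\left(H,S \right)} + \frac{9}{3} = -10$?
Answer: $- \frac{7116674}{1015} \approx -7011.5$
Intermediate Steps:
$P{\left(H,S \right)} = -13$ ($P{\left(H,S \right)} = -3 - 10 = -13$)
$D{\left(q,U \right)} = 3 + q + q^{2}$ ($D{\left(q,U \right)} = 3 + \left(q q + q\right) = 3 + \left(q^{2} + q\right) = 3 + \left(q + q^{2}\right) = 3 + q + q^{2}$)
$Z{\left(G \right)} = -4 + \frac{3 + G}{2 G}$ ($Z{\left(G \right)} = -4 + \frac{G + \left(3 - 1 + \left(-1\right)^{2}\right)}{G + G} = -4 + \frac{G + \left(3 - 1 + 1\right)}{2 G} = -4 + \left(G + 3\right) \frac{1}{2 G} = -4 + \left(3 + G\right) \frac{1}{2 G} = -4 + \frac{3 + G}{2 G}$)
$-7008 + Z{\left(\left(Q - 9\right) \left(\left(-43 + 21\right) + P{\left(-3,-8 \right)}\right) \right)} = -7008 + \frac{3 - 7 \left(38 - 9\right) \left(\left(-43 + 21\right) - 13\right)}{2 \left(38 - 9\right) \left(\left(-43 + 21\right) - 13\right)} = -7008 + \frac{3 - 7 \cdot 29 \left(-22 - 13\right)}{2 \cdot 29 \left(-22 - 13\right)} = -7008 + \frac{3 - 7 \cdot 29 \left(-35\right)}{2 \cdot 29 \left(-35\right)} = -7008 + \frac{3 - -7105}{2 \left(-1015\right)} = -7008 + \frac{1}{2} \left(- \frac{1}{1015}\right) \left(3 + 7105\right) = -7008 + \frac{1}{2} \left(- \frac{1}{1015}\right) 7108 = -7008 - \frac{3554}{1015} = - \frac{7116674}{1015}$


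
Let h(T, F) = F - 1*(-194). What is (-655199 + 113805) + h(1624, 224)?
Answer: -540976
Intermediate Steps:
h(T, F) = 194 + F (h(T, F) = F + 194 = 194 + F)
(-655199 + 113805) + h(1624, 224) = (-655199 + 113805) + (194 + 224) = -541394 + 418 = -540976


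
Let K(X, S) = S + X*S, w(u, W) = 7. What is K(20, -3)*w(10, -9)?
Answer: -441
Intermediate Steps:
K(X, S) = S + S*X
K(20, -3)*w(10, -9) = -3*(1 + 20)*7 = -3*21*7 = -63*7 = -441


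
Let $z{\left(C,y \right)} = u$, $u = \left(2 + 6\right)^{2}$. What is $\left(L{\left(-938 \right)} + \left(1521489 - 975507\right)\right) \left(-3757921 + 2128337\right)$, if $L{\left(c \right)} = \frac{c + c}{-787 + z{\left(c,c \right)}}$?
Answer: $- \frac{643273170365408}{723} \approx -8.8973 \cdot 10^{11}$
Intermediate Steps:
$u = 64$ ($u = 8^{2} = 64$)
$z{\left(C,y \right)} = 64$
$L{\left(c \right)} = - \frac{2 c}{723}$ ($L{\left(c \right)} = \frac{c + c}{-787 + 64} = \frac{2 c}{-723} = 2 c \left(- \frac{1}{723}\right) = - \frac{2 c}{723}$)
$\left(L{\left(-938 \right)} + \left(1521489 - 975507\right)\right) \left(-3757921 + 2128337\right) = \left(\left(- \frac{2}{723}\right) \left(-938\right) + \left(1521489 - 975507\right)\right) \left(-3757921 + 2128337\right) = \left(\frac{1876}{723} + \left(1521489 - 975507\right)\right) \left(-1629584\right) = \left(\frac{1876}{723} + 545982\right) \left(-1629584\right) = \frac{394746862}{723} \left(-1629584\right) = - \frac{643273170365408}{723}$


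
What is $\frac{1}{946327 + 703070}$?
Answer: $\frac{1}{1649397} \approx 6.0628 \cdot 10^{-7}$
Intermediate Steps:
$\frac{1}{946327 + 703070} = \frac{1}{1649397}$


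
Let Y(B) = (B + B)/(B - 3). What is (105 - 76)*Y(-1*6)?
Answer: 116/3 ≈ 38.667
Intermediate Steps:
Y(B) = 2*B/(-3 + B) (Y(B) = (2*B)/(-3 + B) = 2*B/(-3 + B))
(105 - 76)*Y(-1*6) = (105 - 76)*(2*(-1*6)/(-3 - 1*6)) = 29*(2*(-6)/(-3 - 6)) = 29*(2*(-6)/(-9)) = 29*(2*(-6)*(-⅑)) = 29*(4/3) = 116/3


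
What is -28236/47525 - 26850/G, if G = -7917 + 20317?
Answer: -32523453/11786200 ≈ -2.7595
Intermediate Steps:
G = 12400
-28236/47525 - 26850/G = -28236/47525 - 26850/12400 = -28236*1/47525 - 26850*1/12400 = -28236/47525 - 537/248 = -32523453/11786200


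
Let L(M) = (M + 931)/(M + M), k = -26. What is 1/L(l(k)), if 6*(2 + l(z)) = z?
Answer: -1/73 ≈ -0.013699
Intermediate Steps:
l(z) = -2 + z/6
L(M) = (931 + M)/(2*M) (L(M) = (931 + M)/((2*M)) = (931 + M)*(1/(2*M)) = (931 + M)/(2*M))
1/L(l(k)) = 1/((931 + (-2 + (⅙)*(-26)))/(2*(-2 + (⅙)*(-26)))) = 1/((931 + (-2 - 13/3))/(2*(-2 - 13/3))) = 1/((931 - 19/3)/(2*(-19/3))) = 1/((½)*(-3/19)*(2774/3)) = 1/(-73) = -1/73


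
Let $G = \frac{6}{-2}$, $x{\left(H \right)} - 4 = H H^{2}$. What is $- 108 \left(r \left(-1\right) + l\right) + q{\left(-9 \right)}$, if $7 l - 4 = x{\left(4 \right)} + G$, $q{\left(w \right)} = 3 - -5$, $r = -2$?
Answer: $- \frac{8908}{7} \approx -1272.6$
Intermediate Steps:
$x{\left(H \right)} = 4 + H^{3}$ ($x{\left(H \right)} = 4 + H H^{2} = 4 + H^{3}$)
$G = -3$ ($G = 6 \left(- \frac{1}{2}\right) = -3$)
$q{\left(w \right)} = 8$ ($q{\left(w \right)} = 3 + 5 = 8$)
$l = \frac{69}{7}$ ($l = \frac{4}{7} + \frac{\left(4 + 4^{3}\right) - 3}{7} = \frac{4}{7} + \frac{\left(4 + 64\right) - 3}{7} = \frac{4}{7} + \frac{68 - 3}{7} = \frac{4}{7} + \frac{1}{7} \cdot 65 = \frac{4}{7} + \frac{65}{7} = \frac{69}{7} \approx 9.8571$)
$- 108 \left(r \left(-1\right) + l\right) + q{\left(-9 \right)} = - 108 \left(\left(-2\right) \left(-1\right) + \frac{69}{7}\right) + 8 = - 108 \left(2 + \frac{69}{7}\right) + 8 = \left(-108\right) \frac{83}{7} + 8 = - \frac{8964}{7} + 8 = - \frac{8908}{7}$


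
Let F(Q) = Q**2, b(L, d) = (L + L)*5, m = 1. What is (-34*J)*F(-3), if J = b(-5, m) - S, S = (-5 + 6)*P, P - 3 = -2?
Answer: 15606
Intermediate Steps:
P = 1 (P = 3 - 2 = 1)
b(L, d) = 10*L (b(L, d) = (2*L)*5 = 10*L)
S = 1 (S = (-5 + 6)*1 = 1*1 = 1)
J = -51 (J = 10*(-5) - 1*1 = -50 - 1 = -51)
(-34*J)*F(-3) = -34*(-51)*(-3)**2 = 1734*9 = 15606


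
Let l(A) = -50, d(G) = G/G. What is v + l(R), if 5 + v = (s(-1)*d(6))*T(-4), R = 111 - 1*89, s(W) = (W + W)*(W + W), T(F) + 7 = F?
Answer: -99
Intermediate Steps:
T(F) = -7 + F
s(W) = 4*W² (s(W) = (2*W)*(2*W) = 4*W²)
R = 22 (R = 111 - 89 = 22)
d(G) = 1
v = -49 (v = -5 + ((4*(-1)²)*1)*(-7 - 4) = -5 + ((4*1)*1)*(-11) = -5 + (4*1)*(-11) = -5 + 4*(-11) = -5 - 44 = -49)
v + l(R) = -49 - 50 = -99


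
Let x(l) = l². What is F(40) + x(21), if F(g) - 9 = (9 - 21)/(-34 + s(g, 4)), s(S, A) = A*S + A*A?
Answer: 31944/71 ≈ 449.92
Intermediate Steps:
s(S, A) = A² + A*S (s(S, A) = A*S + A² = A² + A*S)
F(g) = 9 - 12/(-18 + 4*g) (F(g) = 9 + (9 - 21)/(-34 + 4*(4 + g)) = 9 - 12/(-34 + (16 + 4*g)) = 9 - 12/(-18 + 4*g))
F(40) + x(21) = 3*(-29 + 6*40)/(-9 + 2*40) + 21² = 3*(-29 + 240)/(-9 + 80) + 441 = 3*211/71 + 441 = 3*(1/71)*211 + 441 = 633/71 + 441 = 31944/71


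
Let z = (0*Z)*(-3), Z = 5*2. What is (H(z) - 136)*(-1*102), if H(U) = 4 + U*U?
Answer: 13464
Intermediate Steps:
Z = 10
z = 0 (z = (0*10)*(-3) = 0*(-3) = 0)
H(U) = 4 + U²
(H(z) - 136)*(-1*102) = ((4 + 0²) - 136)*(-1*102) = ((4 + 0) - 136)*(-102) = (4 - 136)*(-102) = -132*(-102) = 13464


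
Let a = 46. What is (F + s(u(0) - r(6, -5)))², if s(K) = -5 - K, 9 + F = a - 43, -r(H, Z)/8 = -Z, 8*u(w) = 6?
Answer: 42849/16 ≈ 2678.1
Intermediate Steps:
u(w) = ¾ (u(w) = (⅛)*6 = ¾)
r(H, Z) = 8*Z (r(H, Z) = -(-8)*Z = 8*Z)
F = -6 (F = -9 + (46 - 43) = -9 + 3 = -6)
(F + s(u(0) - r(6, -5)))² = (-6 + (-5 - (¾ - 8*(-5))))² = (-6 + (-5 - (¾ - 1*(-40))))² = (-6 + (-5 - (¾ + 40)))² = (-6 + (-5 - 1*163/4))² = (-6 + (-5 - 163/4))² = (-6 - 183/4)² = (-207/4)² = 42849/16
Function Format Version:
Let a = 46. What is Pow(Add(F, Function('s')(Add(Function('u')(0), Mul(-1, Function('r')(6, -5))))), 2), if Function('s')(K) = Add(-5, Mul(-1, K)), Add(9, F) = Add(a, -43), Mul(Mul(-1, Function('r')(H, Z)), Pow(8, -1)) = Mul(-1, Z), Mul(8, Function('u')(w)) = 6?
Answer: Rational(42849, 16) ≈ 2678.1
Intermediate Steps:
Function('u')(w) = Rational(3, 4) (Function('u')(w) = Mul(Rational(1, 8), 6) = Rational(3, 4))
Function('r')(H, Z) = Mul(8, Z) (Function('r')(H, Z) = Mul(-8, Mul(-1, Z)) = Mul(8, Z))
F = -6 (F = Add(-9, Add(46, -43)) = Add(-9, 3) = -6)
Pow(Add(F, Function('s')(Add(Function('u')(0), Mul(-1, Function('r')(6, -5))))), 2) = Pow(Add(-6, Add(-5, Mul(-1, Add(Rational(3, 4), Mul(-1, Mul(8, -5)))))), 2) = Pow(Add(-6, Add(-5, Mul(-1, Add(Rational(3, 4), Mul(-1, -40))))), 2) = Pow(Add(-6, Add(-5, Mul(-1, Add(Rational(3, 4), 40)))), 2) = Pow(Add(-6, Add(-5, Mul(-1, Rational(163, 4)))), 2) = Pow(Add(-6, Add(-5, Rational(-163, 4))), 2) = Pow(Add(-6, Rational(-183, 4)), 2) = Pow(Rational(-207, 4), 2) = Rational(42849, 16)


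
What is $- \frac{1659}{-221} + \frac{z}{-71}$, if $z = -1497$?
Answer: $\frac{448626}{15691} \approx 28.591$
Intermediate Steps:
$- \frac{1659}{-221} + \frac{z}{-71} = - \frac{1659}{-221} - \frac{1497}{-71} = \left(-1659\right) \left(- \frac{1}{221}\right) - - \frac{1497}{71} = \frac{1659}{221} + \frac{1497}{71} = \frac{448626}{15691}$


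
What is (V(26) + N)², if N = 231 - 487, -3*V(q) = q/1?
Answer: 630436/9 ≈ 70049.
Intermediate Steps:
V(q) = -q/3 (V(q) = -q/(3*1) = -q/3)
N = -256
(V(26) + N)² = (-⅓*26 - 256)² = (-26/3 - 256)² = (-794/3)² = 630436/9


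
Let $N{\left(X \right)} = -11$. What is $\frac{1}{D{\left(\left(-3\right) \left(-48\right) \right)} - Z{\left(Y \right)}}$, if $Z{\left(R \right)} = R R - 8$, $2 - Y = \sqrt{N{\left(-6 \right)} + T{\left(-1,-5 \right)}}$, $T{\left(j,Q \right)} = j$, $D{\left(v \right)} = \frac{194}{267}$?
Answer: $\frac{596211}{16816322} - \frac{142578 i \sqrt{3}}{8408161} \approx 0.035454 - 0.029371 i$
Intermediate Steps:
$D{\left(v \right)} = \frac{194}{267}$ ($D{\left(v \right)} = 194 \cdot \frac{1}{267} = \frac{194}{267}$)
$Y = 2 - 2 i \sqrt{3}$ ($Y = 2 - \sqrt{-11 - 1} = 2 - \sqrt{-12} = 2 - 2 i \sqrt{3} \approx 2.0 - 3.4641 i$)
$Z{\left(R \right)} = -8 + R^{2}$ ($Z{\left(R \right)} = R^{2} - 8 = -8 + R^{2}$)
$\frac{1}{D{\left(\left(-3\right) \left(-48\right) \right)} - Z{\left(Y \right)}} = \frac{1}{\frac{194}{267} - \left(-8 + \left(2 - 2 i \sqrt{3}\right)^{2}\right)} = \frac{1}{\frac{194}{267} + \left(8 - \left(2 - 2 i \sqrt{3}\right)^{2}\right)} = \frac{1}{\frac{2330}{267} - \left(2 - 2 i \sqrt{3}\right)^{2}}$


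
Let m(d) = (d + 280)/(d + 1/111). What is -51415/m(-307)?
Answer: -1752017540/2997 ≈ -5.8459e+5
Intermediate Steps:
m(d) = (280 + d)/(1/111 + d) (m(d) = (280 + d)/(d + 1/111) = (280 + d)/(1/111 + d))
-51415/m(-307) = -51415*(1 + 111*(-307))/(111*(280 - 307)) = -51415/(111*(-27)/(1 - 34077)) = -51415/(111*(-27)/(-34076)) = -51415/(111*(-1/34076)*(-27)) = -51415/2997/34076 = -51415*34076/2997 = -1752017540/2997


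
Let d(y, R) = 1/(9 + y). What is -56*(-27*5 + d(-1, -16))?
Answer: 7553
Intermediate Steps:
-56*(-27*5 + d(-1, -16)) = -56*(-27*5 + 1/(9 - 1)) = -56*(-135 + 1/8) = -56*(-135 + ⅛) = -56*(-1079/8) = 7553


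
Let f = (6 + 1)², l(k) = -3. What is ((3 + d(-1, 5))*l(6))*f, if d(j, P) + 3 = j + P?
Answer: -588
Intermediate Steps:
d(j, P) = -3 + P + j (d(j, P) = -3 + (j + P) = -3 + (P + j) = -3 + P + j)
f = 49 (f = 7² = 49)
((3 + d(-1, 5))*l(6))*f = ((3 + (-3 + 5 - 1))*(-3))*49 = ((3 + 1)*(-3))*49 = (4*(-3))*49 = -12*49 = -588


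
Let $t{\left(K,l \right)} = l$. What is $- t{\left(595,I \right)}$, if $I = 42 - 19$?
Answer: $-23$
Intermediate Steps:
$I = 23$
$- t{\left(595,I \right)} = \left(-1\right) 23 = -23$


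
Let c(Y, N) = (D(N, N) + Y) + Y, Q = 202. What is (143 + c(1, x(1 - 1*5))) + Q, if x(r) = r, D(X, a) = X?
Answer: 343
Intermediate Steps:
c(Y, N) = N + 2*Y (c(Y, N) = (N + Y) + Y = N + 2*Y)
(143 + c(1, x(1 - 1*5))) + Q = (143 + ((1 - 1*5) + 2*1)) + 202 = (143 + ((1 - 5) + 2)) + 202 = (143 + (-4 + 2)) + 202 = (143 - 2) + 202 = 141 + 202 = 343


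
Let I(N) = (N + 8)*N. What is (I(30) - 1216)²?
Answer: 5776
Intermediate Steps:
I(N) = N*(8 + N) (I(N) = (8 + N)*N = N*(8 + N))
(I(30) - 1216)² = (30*(8 + 30) - 1216)² = (30*38 - 1216)² = (1140 - 1216)² = (-76)² = 5776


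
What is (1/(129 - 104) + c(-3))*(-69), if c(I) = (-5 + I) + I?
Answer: 18906/25 ≈ 756.24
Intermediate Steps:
c(I) = -5 + 2*I
(1/(129 - 104) + c(-3))*(-69) = (1/(129 - 104) + (-5 + 2*(-3)))*(-69) = (1/25 + (-5 - 6))*(-69) = (1/25 - 11)*(-69) = -274/25*(-69) = 18906/25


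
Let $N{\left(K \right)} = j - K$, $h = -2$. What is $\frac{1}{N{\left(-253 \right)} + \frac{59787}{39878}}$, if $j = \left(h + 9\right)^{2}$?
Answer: $\frac{39878}{12102943} \approx 0.0032949$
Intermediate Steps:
$j = 49$ ($j = \left(-2 + 9\right)^{2} = 7^{2} = 49$)
$N{\left(K \right)} = 49 - K$
$\frac{1}{N{\left(-253 \right)} + \frac{59787}{39878}} = \frac{1}{\left(49 - -253\right) + \frac{59787}{39878}} = \frac{1}{\left(49 + 253\right) + 59787 \cdot \frac{1}{39878}} = \frac{1}{302 + \frac{59787}{39878}} = \frac{1}{\frac{12102943}{39878}} = \frac{39878}{12102943}$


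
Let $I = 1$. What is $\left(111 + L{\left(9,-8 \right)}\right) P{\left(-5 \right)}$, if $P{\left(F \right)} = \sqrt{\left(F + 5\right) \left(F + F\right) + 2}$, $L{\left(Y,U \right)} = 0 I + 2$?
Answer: $113 \sqrt{2} \approx 159.81$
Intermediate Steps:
$L{\left(Y,U \right)} = 2$ ($L{\left(Y,U \right)} = 0 \cdot 1 + 2 = 0 + 2 = 2$)
$P{\left(F \right)} = \sqrt{2 + 2 F \left(5 + F\right)}$ ($P{\left(F \right)} = \sqrt{\left(5 + F\right) 2 F + 2} = \sqrt{2 F \left(5 + F\right) + 2} = \sqrt{2 + 2 F \left(5 + F\right)}$)
$\left(111 + L{\left(9,-8 \right)}\right) P{\left(-5 \right)} = \left(111 + 2\right) \sqrt{2 + 2 \left(-5\right)^{2} + 10 \left(-5\right)} = 113 \sqrt{2 + 2 \cdot 25 - 50} = 113 \sqrt{2 + 50 - 50} = 113 \sqrt{2}$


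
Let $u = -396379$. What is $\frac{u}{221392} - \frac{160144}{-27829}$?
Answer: $\frac{24423769257}{6161117968} \approx 3.9642$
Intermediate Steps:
$\frac{u}{221392} - \frac{160144}{-27829} = - \frac{396379}{221392} - \frac{160144}{-27829} = \left(-396379\right) \frac{1}{221392} - - \frac{160144}{27829} = - \frac{396379}{221392} + \frac{160144}{27829} = \frac{24423769257}{6161117968}$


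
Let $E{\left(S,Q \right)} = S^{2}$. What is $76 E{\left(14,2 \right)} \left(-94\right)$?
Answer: $-1400224$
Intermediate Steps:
$76 E{\left(14,2 \right)} \left(-94\right) = 76 \cdot 14^{2} \left(-94\right) = 76 \cdot 196 \left(-94\right) = 14896 \left(-94\right) = -1400224$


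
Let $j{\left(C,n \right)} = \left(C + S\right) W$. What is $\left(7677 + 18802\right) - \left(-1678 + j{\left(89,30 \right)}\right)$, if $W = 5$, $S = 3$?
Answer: $27697$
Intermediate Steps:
$j{\left(C,n \right)} = 15 + 5 C$ ($j{\left(C,n \right)} = \left(C + 3\right) 5 = \left(3 + C\right) 5 = 15 + 5 C$)
$\left(7677 + 18802\right) - \left(-1678 + j{\left(89,30 \right)}\right) = \left(7677 + 18802\right) + \left(1678 - \left(15 + 5 \cdot 89\right)\right) = 26479 + \left(1678 - \left(15 + 445\right)\right) = 26479 + \left(1678 - 460\right) = 26479 + 1218 = 27697$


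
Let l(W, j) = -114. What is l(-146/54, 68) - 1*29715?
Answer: -29829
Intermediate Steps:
l(-146/54, 68) - 1*29715 = -114 - 1*29715 = -114 - 29715 = -29829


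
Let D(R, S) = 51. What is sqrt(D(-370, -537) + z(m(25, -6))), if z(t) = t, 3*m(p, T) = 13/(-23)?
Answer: sqrt(241914)/69 ≈ 7.1282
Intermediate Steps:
m(p, T) = -13/69 (m(p, T) = (13/(-23))/3 = (13*(-1/23))/3 = (1/3)*(-13/23) = -13/69)
sqrt(D(-370, -537) + z(m(25, -6))) = sqrt(51 - 13/69) = sqrt(3506/69) = sqrt(241914)/69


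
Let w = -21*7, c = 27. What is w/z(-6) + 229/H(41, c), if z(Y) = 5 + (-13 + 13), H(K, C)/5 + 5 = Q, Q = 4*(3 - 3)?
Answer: -964/25 ≈ -38.560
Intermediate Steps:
w = -147
Q = 0 (Q = 4*0 = 0)
H(K, C) = -25 (H(K, C) = -25 + 5*0 = -25 + 0 = -25)
z(Y) = 5 (z(Y) = 5 + 0 = 5)
w/z(-6) + 229/H(41, c) = -147/5 + 229/(-25) = -147*⅕ + 229*(-1/25) = -147/5 - 229/25 = -964/25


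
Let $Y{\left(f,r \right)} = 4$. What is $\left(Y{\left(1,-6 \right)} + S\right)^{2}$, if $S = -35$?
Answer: $961$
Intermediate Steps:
$\left(Y{\left(1,-6 \right)} + S\right)^{2} = \left(4 - 35\right)^{2} = \left(-31\right)^{2} = 961$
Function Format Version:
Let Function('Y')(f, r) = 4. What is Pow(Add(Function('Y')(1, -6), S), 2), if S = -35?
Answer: 961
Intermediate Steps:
Pow(Add(Function('Y')(1, -6), S), 2) = Pow(Add(4, -35), 2) = Pow(-31, 2) = 961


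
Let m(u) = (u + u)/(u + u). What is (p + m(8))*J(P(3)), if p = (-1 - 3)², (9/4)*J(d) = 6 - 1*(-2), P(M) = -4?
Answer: 544/9 ≈ 60.444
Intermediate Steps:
J(d) = 32/9 (J(d) = 4*(6 - 1*(-2))/9 = 4*(6 + 2)/9 = (4/9)*8 = 32/9)
p = 16 (p = (-4)² = 16)
m(u) = 1 (m(u) = (2*u)/((2*u)) = (2*u)*(1/(2*u)) = 1)
(p + m(8))*J(P(3)) = (16 + 1)*(32/9) = 17*(32/9) = 544/9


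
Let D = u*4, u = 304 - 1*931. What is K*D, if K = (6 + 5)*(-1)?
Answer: 27588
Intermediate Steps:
u = -627 (u = 304 - 931 = -627)
D = -2508 (D = -627*4 = -2508)
K = -11 (K = 11*(-1) = -11)
K*D = -11*(-2508) = 27588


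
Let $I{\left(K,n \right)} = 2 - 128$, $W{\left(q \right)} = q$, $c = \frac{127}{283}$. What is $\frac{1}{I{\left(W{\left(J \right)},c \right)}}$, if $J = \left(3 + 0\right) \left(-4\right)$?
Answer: $- \frac{1}{126} \approx -0.0079365$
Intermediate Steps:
$J = -12$ ($J = 3 \left(-4\right) = -12$)
$c = \frac{127}{283}$ ($c = 127 \cdot \frac{1}{283} = \frac{127}{283} \approx 0.44876$)
$I{\left(K,n \right)} = -126$ ($I{\left(K,n \right)} = 2 - 128 = -126$)
$\frac{1}{I{\left(W{\left(J \right)},c \right)}} = \frac{1}{-126} = - \frac{1}{126}$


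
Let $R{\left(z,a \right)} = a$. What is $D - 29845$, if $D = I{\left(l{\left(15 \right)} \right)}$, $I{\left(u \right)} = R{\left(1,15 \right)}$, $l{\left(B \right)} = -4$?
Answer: $-29830$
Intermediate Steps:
$I{\left(u \right)} = 15$
$D = 15$
$D - 29845 = 15 - 29845 = -29830$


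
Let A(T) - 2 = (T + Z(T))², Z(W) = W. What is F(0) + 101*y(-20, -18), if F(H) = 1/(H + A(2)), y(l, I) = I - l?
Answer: 3637/18 ≈ 202.06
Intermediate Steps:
A(T) = 2 + 4*T² (A(T) = 2 + (T + T)² = 2 + (2*T)² = 2 + 4*T²)
F(H) = 1/(18 + H) (F(H) = 1/(H + (2 + 4*2²)) = 1/(H + (2 + 4*4)) = 1/(H + (2 + 16)) = 1/(H + 18) = 1/(18 + H))
F(0) + 101*y(-20, -18) = 1/(18 + 0) + 101*(-18 - 1*(-20)) = 1/18 + 101*(-18 + 20) = 1/18 + 101*2 = 1/18 + 202 = 3637/18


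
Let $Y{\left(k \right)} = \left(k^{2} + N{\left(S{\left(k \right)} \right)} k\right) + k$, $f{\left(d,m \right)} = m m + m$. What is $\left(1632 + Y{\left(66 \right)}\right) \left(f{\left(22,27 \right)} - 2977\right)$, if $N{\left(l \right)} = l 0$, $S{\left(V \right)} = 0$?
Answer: $-13445934$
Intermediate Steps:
$N{\left(l \right)} = 0$
$f{\left(d,m \right)} = m + m^{2}$ ($f{\left(d,m \right)} = m^{2} + m = m + m^{2}$)
$Y{\left(k \right)} = k + k^{2}$ ($Y{\left(k \right)} = \left(k^{2} + 0 k\right) + k = \left(k^{2} + 0\right) + k = k^{2} + k = k + k^{2}$)
$\left(1632 + Y{\left(66 \right)}\right) \left(f{\left(22,27 \right)} - 2977\right) = \left(1632 + 66 \left(1 + 66\right)\right) \left(27 \left(1 + 27\right) - 2977\right) = \left(1632 + 66 \cdot 67\right) \left(27 \cdot 28 - 2977\right) = \left(1632 + 4422\right) \left(756 - 2977\right) = 6054 \left(-2221\right) = -13445934$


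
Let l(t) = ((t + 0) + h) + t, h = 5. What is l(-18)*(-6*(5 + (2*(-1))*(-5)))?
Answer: 2790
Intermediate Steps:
l(t) = 5 + 2*t (l(t) = ((t + 0) + 5) + t = (t + 5) + t = (5 + t) + t = 5 + 2*t)
l(-18)*(-6*(5 + (2*(-1))*(-5))) = (5 + 2*(-18))*(-6*(5 + (2*(-1))*(-5))) = (5 - 36)*(-6*(5 - 2*(-5))) = -(-186)*(5 + 10) = -(-186)*15 = -31*(-90) = 2790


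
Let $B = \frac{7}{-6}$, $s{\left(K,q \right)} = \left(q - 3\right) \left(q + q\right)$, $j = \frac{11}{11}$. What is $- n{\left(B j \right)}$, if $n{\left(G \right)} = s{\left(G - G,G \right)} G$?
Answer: $\frac{1225}{108} \approx 11.343$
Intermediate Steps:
$j = 1$ ($j = 11 \cdot \frac{1}{11} = 1$)
$s{\left(K,q \right)} = 2 q \left(-3 + q\right)$ ($s{\left(K,q \right)} = \left(-3 + q\right) 2 q = 2 q \left(-3 + q\right)$)
$B = - \frac{7}{6}$ ($B = 7 \left(- \frac{1}{6}\right) = - \frac{7}{6} \approx -1.1667$)
$n{\left(G \right)} = 2 G^{2} \left(-3 + G\right)$ ($n{\left(G \right)} = 2 G \left(-3 + G\right) G = 2 G^{2} \left(-3 + G\right)$)
$- n{\left(B j \right)} = - 2 \left(\left(- \frac{7}{6}\right) 1\right)^{2} \left(-3 - \frac{7}{6}\right) = - 2 \left(- \frac{7}{6}\right)^{2} \left(-3 - \frac{7}{6}\right) = - \frac{2 \cdot 49 \left(-25\right)}{36 \cdot 6} = \left(-1\right) \left(- \frac{1225}{108}\right) = \frac{1225}{108}$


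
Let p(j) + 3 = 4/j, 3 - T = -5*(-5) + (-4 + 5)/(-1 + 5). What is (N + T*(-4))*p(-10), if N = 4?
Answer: -1581/5 ≈ -316.20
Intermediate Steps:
T = -89/4 (T = 3 - (-5*(-5) + (-4 + 5)/(-1 + 5)) = 3 - (25 + 1/4) = 3 - (25 + 1*(¼)) = 3 - (25 + ¼) = 3 - 1*101/4 = 3 - 101/4 = -89/4 ≈ -22.250)
p(j) = -3 + 4/j
(N + T*(-4))*p(-10) = (4 - 89/4*(-4))*(-3 + 4/(-10)) = (4 + 89)*(-3 + 4*(-⅒)) = 93*(-3 - ⅖) = 93*(-17/5) = -1581/5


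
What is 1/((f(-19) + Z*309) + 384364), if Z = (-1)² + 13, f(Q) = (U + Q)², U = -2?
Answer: 1/389131 ≈ 2.5698e-6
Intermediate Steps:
f(Q) = (-2 + Q)²
Z = 14 (Z = 1 + 13 = 14)
1/((f(-19) + Z*309) + 384364) = 1/(((-2 - 19)² + 14*309) + 384364) = 1/(((-21)² + 4326) + 384364) = 1/((441 + 4326) + 384364) = 1/(4767 + 384364) = 1/389131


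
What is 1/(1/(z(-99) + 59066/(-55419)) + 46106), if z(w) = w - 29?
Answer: 1021814/47111748367 ≈ 2.1689e-5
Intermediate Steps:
z(w) = -29 + w
1/(1/(z(-99) + 59066/(-55419)) + 46106) = 1/(1/((-29 - 99) + 59066/(-55419)) + 46106) = 1/(1/(-128 + 59066*(-1/55419)) + 46106) = 1/(1/(-128 - 8438/7917) + 46106) = 1/(1/(-1021814/7917) + 46106) = 1/(-7917/1021814 + 46106) = 1/(47111748367/1021814) = 1021814/47111748367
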